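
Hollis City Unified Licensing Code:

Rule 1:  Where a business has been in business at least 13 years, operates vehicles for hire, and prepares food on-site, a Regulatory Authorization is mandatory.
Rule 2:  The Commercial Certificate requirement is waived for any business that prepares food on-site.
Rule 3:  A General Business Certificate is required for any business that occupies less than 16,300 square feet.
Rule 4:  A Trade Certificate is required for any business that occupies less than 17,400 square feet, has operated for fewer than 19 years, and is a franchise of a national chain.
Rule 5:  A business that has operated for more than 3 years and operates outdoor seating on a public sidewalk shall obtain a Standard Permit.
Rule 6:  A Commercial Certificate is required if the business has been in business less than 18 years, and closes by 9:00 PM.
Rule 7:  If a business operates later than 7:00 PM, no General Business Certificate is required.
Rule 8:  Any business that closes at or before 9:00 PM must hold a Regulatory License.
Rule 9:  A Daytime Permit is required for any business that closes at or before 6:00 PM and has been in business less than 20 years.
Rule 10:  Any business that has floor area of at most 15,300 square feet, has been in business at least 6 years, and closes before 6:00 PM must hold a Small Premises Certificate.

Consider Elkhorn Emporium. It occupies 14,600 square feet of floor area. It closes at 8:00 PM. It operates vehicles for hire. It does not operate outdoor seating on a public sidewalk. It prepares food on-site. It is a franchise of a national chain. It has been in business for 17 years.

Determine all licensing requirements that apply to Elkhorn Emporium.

Rule 1: years in business 17 ≥ 13; operates vehicles for hire; prepares food on-site → Regulatory Authorization required.
Rule 2: prepares food on-site → exempt from Commercial Certificate.
Rule 3: floor area 14,600 square feet < 16,300 square feet → General Business Certificate required.
Rule 4: floor area 14,600 square feet < 17,400 square feet; years in business 17 < 19; is a franchise of a national chain → Trade Certificate required.
Rule 5: years in business 17 > 3; does not operate outdoor seating on a public sidewalk → Standard Permit not required.
Rule 6: years in business 17 < 18; closes 8:00 PM, at/before 9:00 PM → Commercial Certificate required.
Rule 7: closes 8:00 PM, after 7:00 PM → exempt from General Business Certificate.
Rule 8: closes 8:00 PM, at/before 9:00 PM → Regulatory License required.
Rule 9: closes 8:00 PM, after 6:00 PM; years in business 17 < 20 → Daytime Permit not required.
Rule 10: floor area 14,600 square feet ≤ 15,300 square feet; years in business 17 ≥ 6; closes 8:00 PM, after 6:00 PM → Small Premises Certificate not required.

Regulatory Authorization, Regulatory License, Trade Certificate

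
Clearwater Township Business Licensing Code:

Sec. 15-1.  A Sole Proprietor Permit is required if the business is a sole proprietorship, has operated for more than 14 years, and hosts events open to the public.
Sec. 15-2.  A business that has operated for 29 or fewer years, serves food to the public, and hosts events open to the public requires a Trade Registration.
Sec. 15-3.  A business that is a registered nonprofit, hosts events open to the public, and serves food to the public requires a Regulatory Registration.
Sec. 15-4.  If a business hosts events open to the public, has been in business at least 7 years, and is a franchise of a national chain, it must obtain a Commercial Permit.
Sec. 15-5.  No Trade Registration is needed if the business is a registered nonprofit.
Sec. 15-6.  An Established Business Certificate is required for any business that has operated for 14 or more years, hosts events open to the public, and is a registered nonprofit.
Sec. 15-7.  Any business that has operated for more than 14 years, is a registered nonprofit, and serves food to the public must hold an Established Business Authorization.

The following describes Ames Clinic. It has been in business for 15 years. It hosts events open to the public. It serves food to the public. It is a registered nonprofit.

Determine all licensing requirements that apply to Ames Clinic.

Established Business Authorization, Established Business Certificate, Regulatory Registration

Sec. 15-1. is a registered nonprofit (not: is a sole proprietorship); years in business 15 > 14; hosts events open to the public → Sole Proprietor Permit not required.
Sec. 15-2. years in business 15 ≤ 29; serves food to the public; hosts events open to the public → Trade Registration required.
Sec. 15-3. is a registered nonprofit; hosts events open to the public; serves food to the public → Regulatory Registration required.
Sec. 15-4. hosts events open to the public; years in business 15 ≥ 7; is a registered nonprofit (not: is a franchise of a national chain) → Commercial Permit not required.
Sec. 15-5. is a registered nonprofit → exempt from Trade Registration.
Sec. 15-6. years in business 15 ≥ 14; hosts events open to the public; is a registered nonprofit → Established Business Certificate required.
Sec. 15-7. years in business 15 > 14; is a registered nonprofit; serves food to the public → Established Business Authorization required.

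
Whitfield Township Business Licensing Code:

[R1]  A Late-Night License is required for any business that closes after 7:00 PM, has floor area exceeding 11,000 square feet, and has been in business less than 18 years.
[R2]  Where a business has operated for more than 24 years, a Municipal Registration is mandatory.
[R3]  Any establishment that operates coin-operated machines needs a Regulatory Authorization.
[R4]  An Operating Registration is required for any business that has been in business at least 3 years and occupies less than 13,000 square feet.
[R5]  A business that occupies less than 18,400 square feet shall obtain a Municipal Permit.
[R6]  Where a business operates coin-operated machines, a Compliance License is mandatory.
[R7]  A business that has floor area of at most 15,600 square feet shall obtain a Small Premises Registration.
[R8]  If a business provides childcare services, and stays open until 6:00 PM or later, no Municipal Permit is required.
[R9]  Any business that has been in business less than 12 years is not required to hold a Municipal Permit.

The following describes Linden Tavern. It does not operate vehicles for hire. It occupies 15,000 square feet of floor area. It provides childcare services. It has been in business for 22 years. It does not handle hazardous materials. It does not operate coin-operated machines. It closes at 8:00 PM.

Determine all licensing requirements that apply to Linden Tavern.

[R1] closes 8:00 PM, after 7:00 PM; floor area 15,000 square feet > 11,000 square feet; years in business 22 ≥ 18 → Late-Night License not required.
[R2] years in business 22 ≤ 24 → Municipal Registration not required.
[R3] does not operate coin-operated machines → Regulatory Authorization not required.
[R4] years in business 22 ≥ 3; floor area 15,000 square feet ≥ 13,000 square feet → Operating Registration not required.
[R5] floor area 15,000 square feet < 18,400 square feet → Municipal Permit required.
[R6] does not operate coin-operated machines → Compliance License not required.
[R7] floor area 15,000 square feet ≤ 15,600 square feet → Small Premises Registration required.
[R8] provides childcare services; closes 8:00 PM, after 6:00 PM → exempt from Municipal Permit.
[R9] years in business 22 ≥ 12 → Municipal Permit exemption does not apply.

Small Premises Registration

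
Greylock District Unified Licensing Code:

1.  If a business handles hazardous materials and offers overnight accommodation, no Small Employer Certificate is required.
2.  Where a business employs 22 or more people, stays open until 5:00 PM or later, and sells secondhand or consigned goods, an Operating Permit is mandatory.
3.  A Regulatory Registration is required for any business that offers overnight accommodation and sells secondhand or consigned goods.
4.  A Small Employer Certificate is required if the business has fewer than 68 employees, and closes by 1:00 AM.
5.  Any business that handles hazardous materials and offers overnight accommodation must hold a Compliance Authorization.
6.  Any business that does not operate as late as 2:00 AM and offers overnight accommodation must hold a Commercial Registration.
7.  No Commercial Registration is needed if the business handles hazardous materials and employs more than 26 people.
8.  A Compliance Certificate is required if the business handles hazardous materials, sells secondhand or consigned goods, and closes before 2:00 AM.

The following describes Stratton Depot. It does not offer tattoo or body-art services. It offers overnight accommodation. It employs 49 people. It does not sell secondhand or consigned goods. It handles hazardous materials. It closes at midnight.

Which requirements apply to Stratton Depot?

1. handles hazardous materials; offers overnight accommodation → exempt from Small Employer Certificate.
2. employees 49 ≥ 22; closes midnight, after 5:00 PM; does not sell secondhand or consigned goods → Operating Permit not required.
3. offers overnight accommodation; does not sell secondhand or consigned goods → Regulatory Registration not required.
4. employees 49 < 68; closes midnight, at/before 1:00 AM → Small Employer Certificate required.
5. handles hazardous materials; offers overnight accommodation → Compliance Authorization required.
6. closes midnight, at/before 2:00 AM; offers overnight accommodation → Commercial Registration required.
7. handles hazardous materials; employees 49 > 26 → exempt from Commercial Registration.
8. handles hazardous materials; does not sell secondhand or consigned goods; closes midnight, at/before 2:00 AM → Compliance Certificate not required.

Compliance Authorization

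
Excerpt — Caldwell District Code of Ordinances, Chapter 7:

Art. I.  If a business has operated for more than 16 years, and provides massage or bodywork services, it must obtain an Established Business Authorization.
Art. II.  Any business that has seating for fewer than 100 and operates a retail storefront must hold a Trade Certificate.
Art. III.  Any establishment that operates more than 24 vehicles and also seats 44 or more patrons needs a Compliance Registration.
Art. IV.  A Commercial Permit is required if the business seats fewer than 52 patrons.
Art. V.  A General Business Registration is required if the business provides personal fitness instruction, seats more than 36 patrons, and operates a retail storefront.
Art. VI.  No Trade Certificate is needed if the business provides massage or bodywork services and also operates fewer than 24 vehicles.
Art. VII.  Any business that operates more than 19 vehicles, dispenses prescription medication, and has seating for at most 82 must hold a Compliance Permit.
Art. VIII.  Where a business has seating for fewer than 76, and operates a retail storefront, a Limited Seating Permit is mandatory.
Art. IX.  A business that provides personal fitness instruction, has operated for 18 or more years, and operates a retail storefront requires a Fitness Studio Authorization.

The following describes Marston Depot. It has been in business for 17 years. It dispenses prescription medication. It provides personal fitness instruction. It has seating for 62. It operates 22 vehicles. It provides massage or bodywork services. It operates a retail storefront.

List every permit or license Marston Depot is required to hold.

Art. I. years in business 17 > 16; provides massage or bodywork services → Established Business Authorization required.
Art. II. seating 62 < 100; operates a retail storefront → Trade Certificate required.
Art. III. vehicles 22 ≤ 24; seating 62 ≥ 44 → Compliance Registration not required.
Art. IV. seating 62 ≥ 52 → Commercial Permit not required.
Art. V. provides personal fitness instruction; seating 62 > 36; operates a retail storefront → General Business Registration required.
Art. VI. provides massage or bodywork services; vehicles 22 < 24 → exempt from Trade Certificate.
Art. VII. vehicles 22 > 19; dispenses prescription medication; seating 62 ≤ 82 → Compliance Permit required.
Art. VIII. seating 62 < 76; operates a retail storefront → Limited Seating Permit required.
Art. IX. provides personal fitness instruction; years in business 17 < 18; operates a retail storefront → Fitness Studio Authorization not required.

Compliance Permit, Established Business Authorization, General Business Registration, Limited Seating Permit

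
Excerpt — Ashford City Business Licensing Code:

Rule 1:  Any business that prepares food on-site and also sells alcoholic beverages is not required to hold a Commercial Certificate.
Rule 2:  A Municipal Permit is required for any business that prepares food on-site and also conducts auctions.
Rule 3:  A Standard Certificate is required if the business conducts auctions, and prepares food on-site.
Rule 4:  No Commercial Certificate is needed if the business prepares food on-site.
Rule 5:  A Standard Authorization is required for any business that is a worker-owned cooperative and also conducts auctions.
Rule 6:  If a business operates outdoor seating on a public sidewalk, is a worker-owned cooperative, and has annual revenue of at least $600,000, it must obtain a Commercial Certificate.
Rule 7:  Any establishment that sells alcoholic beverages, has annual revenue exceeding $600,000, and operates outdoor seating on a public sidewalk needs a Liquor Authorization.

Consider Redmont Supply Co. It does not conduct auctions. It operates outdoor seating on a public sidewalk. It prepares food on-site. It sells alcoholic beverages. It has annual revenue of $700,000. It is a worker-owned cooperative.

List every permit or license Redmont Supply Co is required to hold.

Liquor Authorization

Rule 1: prepares food on-site; sells alcoholic beverages → exempt from Commercial Certificate.
Rule 2: prepares food on-site; does not conduct auctions → Municipal Permit not required.
Rule 3: does not conduct auctions; prepares food on-site → Standard Certificate not required.
Rule 4: prepares food on-site → exempt from Commercial Certificate.
Rule 5: is a worker-owned cooperative; does not conduct auctions → Standard Authorization not required.
Rule 6: operates outdoor seating on a public sidewalk; is a worker-owned cooperative; revenue $700,000 ≥ $600,000 → Commercial Certificate required.
Rule 7: sells alcoholic beverages; revenue $700,000 > $600,000; operates outdoor seating on a public sidewalk → Liquor Authorization required.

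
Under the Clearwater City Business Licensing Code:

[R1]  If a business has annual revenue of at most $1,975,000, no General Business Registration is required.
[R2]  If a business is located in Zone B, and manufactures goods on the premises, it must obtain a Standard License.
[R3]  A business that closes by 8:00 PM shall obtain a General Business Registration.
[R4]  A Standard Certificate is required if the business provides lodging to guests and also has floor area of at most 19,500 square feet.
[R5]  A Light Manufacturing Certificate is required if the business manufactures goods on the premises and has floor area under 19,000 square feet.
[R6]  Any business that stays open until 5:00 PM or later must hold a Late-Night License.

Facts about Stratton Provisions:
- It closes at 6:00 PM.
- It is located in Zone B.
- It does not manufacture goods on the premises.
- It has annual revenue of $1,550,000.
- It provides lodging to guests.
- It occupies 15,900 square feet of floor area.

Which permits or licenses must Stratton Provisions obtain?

[R1] revenue $1,550,000 ≤ $1,975,000 → exempt from General Business Registration.
[R2] is located in Zone B; does not manufacture goods on the premises → Standard License not required.
[R3] closes 6:00 PM, at/before 8:00 PM → General Business Registration required.
[R4] provides lodging to guests; floor area 15,900 square feet ≤ 19,500 square feet → Standard Certificate required.
[R5] does not manufacture goods on the premises; floor area 15,900 square feet < 19,000 square feet → Light Manufacturing Certificate not required.
[R6] closes 6:00 PM, after 5:00 PM → Late-Night License required.

Late-Night License, Standard Certificate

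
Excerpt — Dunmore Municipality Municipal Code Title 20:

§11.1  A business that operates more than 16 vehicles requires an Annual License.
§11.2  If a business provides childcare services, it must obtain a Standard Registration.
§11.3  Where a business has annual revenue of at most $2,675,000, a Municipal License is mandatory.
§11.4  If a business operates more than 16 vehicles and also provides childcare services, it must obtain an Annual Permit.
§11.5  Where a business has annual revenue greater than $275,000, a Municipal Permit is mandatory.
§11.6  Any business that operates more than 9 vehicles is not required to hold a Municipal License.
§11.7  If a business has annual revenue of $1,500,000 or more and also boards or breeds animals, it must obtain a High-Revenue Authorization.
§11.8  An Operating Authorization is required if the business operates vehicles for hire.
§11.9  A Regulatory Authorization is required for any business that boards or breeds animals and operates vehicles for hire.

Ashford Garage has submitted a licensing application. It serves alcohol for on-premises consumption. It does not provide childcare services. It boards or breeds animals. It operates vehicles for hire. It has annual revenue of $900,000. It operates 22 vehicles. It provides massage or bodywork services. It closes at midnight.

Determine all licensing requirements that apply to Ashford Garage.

Annual License, Municipal Permit, Operating Authorization, Regulatory Authorization

§11.1 vehicles 22 > 16 → Annual License required.
§11.2 does not provide childcare services → Standard Registration not required.
§11.3 revenue $900,000 ≤ $2,675,000 → Municipal License required.
§11.4 vehicles 22 > 16; does not provide childcare services → Annual Permit not required.
§11.5 revenue $900,000 > $275,000 → Municipal Permit required.
§11.6 vehicles 22 > 9 → exempt from Municipal License.
§11.7 revenue $900,000 < $1,500,000; boards or breeds animals → High-Revenue Authorization not required.
§11.8 operates vehicles for hire → Operating Authorization required.
§11.9 boards or breeds animals; operates vehicles for hire → Regulatory Authorization required.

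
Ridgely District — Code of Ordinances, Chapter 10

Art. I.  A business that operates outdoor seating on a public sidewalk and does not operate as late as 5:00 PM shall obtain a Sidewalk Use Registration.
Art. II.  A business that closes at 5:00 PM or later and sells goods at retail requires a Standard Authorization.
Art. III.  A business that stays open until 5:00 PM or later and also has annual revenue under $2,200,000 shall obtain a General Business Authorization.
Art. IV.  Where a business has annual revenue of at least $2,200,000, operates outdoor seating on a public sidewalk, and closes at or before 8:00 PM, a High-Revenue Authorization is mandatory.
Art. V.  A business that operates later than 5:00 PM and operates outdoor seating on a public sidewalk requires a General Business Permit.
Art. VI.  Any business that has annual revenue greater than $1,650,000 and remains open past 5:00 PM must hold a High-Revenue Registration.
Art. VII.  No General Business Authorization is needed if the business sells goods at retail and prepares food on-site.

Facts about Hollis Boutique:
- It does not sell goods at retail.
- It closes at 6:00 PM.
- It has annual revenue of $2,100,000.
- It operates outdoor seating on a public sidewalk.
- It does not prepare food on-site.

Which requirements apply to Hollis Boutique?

Art. I. operates outdoor seating on a public sidewalk; closes 6:00 PM, after 5:00 PM → Sidewalk Use Registration not required.
Art. II. closes 6:00 PM, after 5:00 PM; does not sell goods at retail → Standard Authorization not required.
Art. III. closes 6:00 PM, after 5:00 PM; revenue $2,100,000 < $2,200,000 → General Business Authorization required.
Art. IV. revenue $2,100,000 < $2,200,000; operates outdoor seating on a public sidewalk; closes 6:00 PM, at/before 8:00 PM → High-Revenue Authorization not required.
Art. V. closes 6:00 PM, after 5:00 PM; operates outdoor seating on a public sidewalk → General Business Permit required.
Art. VI. revenue $2,100,000 > $1,650,000; closes 6:00 PM, after 5:00 PM → High-Revenue Registration required.
Art. VII. does not sell goods at retail; does not prepare food on-site → General Business Authorization exemption does not apply.

General Business Authorization, General Business Permit, High-Revenue Registration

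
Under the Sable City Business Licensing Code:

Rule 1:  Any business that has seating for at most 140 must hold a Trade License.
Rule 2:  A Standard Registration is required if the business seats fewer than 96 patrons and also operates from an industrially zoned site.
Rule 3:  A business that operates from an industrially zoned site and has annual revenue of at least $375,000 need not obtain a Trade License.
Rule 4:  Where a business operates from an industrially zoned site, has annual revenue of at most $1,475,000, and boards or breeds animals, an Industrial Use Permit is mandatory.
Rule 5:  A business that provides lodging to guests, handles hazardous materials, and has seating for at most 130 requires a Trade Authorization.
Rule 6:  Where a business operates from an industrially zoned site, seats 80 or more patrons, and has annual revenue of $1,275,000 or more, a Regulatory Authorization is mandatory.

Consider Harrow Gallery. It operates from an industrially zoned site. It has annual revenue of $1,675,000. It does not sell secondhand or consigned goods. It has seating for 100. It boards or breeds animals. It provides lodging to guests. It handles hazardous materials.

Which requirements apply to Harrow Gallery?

Rule 1: seating 100 ≤ 140 → Trade License required.
Rule 2: seating 100 ≥ 96; operates from an industrially zoned site → Standard Registration not required.
Rule 3: operates from an industrially zoned site; revenue $1,675,000 ≥ $375,000 → exempt from Trade License.
Rule 4: operates from an industrially zoned site; revenue $1,675,000 > $1,475,000; boards or breeds animals → Industrial Use Permit not required.
Rule 5: provides lodging to guests; handles hazardous materials; seating 100 ≤ 130 → Trade Authorization required.
Rule 6: operates from an industrially zoned site; seating 100 ≥ 80; revenue $1,675,000 ≥ $1,275,000 → Regulatory Authorization required.

Regulatory Authorization, Trade Authorization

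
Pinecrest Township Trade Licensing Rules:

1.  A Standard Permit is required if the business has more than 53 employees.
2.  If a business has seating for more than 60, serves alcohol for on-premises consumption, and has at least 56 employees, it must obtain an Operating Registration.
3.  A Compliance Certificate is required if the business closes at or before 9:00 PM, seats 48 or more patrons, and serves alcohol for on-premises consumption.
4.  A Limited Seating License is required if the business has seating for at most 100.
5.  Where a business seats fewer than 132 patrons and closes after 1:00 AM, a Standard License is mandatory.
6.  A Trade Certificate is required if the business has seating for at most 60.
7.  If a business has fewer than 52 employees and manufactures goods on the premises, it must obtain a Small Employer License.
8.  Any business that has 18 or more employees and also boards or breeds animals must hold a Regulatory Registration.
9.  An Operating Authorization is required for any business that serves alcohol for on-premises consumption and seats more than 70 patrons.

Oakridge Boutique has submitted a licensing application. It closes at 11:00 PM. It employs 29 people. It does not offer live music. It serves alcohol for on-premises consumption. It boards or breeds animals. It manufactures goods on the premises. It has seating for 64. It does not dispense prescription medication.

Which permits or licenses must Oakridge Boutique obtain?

1. employees 29 ≤ 53 → Standard Permit not required.
2. seating 64 > 60; serves alcohol for on-premises consumption; employees 29 < 56 → Operating Registration not required.
3. closes 11:00 PM, after 9:00 PM; seating 64 ≥ 48; serves alcohol for on-premises consumption → Compliance Certificate not required.
4. seating 64 ≤ 100 → Limited Seating License required.
5. seating 64 < 132; closes 11:00 PM, at/before 1:00 AM → Standard License not required.
6. seating 64 > 60 → Trade Certificate not required.
7. employees 29 < 52; manufactures goods on the premises → Small Employer License required.
8. employees 29 ≥ 18; boards or breeds animals → Regulatory Registration required.
9. serves alcohol for on-premises consumption; seating 64 ≤ 70 → Operating Authorization not required.

Limited Seating License, Regulatory Registration, Small Employer License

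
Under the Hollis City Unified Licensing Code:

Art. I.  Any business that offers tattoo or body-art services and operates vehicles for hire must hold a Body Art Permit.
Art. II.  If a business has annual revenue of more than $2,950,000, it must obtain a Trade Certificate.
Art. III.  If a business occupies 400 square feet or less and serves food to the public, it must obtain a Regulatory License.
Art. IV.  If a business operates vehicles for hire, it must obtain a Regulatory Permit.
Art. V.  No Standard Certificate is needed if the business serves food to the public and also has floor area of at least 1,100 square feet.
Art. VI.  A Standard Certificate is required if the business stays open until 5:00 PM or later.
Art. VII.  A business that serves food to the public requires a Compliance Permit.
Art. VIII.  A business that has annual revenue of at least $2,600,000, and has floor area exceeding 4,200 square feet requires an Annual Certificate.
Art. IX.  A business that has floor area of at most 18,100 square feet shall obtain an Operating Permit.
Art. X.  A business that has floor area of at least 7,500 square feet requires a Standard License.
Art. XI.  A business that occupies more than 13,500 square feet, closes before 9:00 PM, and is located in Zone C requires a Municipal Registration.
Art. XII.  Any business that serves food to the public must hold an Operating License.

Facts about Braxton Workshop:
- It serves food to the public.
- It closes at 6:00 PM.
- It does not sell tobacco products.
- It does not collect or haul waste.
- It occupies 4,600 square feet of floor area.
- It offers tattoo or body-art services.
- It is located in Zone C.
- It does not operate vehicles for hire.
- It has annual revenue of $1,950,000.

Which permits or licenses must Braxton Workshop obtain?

Compliance Permit, Operating License, Operating Permit

Art. I. offers tattoo or body-art services; does not operate vehicles for hire → Body Art Permit not required.
Art. II. revenue $1,950,000 ≤ $2,950,000 → Trade Certificate not required.
Art. III. floor area 4,600 square feet > 400 square feet; serves food to the public → Regulatory License not required.
Art. IV. does not operate vehicles for hire → Regulatory Permit not required.
Art. V. serves food to the public; floor area 4,600 square feet ≥ 1,100 square feet → exempt from Standard Certificate.
Art. VI. closes 6:00 PM, after 5:00 PM → Standard Certificate required.
Art. VII. serves food to the public → Compliance Permit required.
Art. VIII. revenue $1,950,000 < $2,600,000; floor area 4,600 square feet > 4,200 square feet → Annual Certificate not required.
Art. IX. floor area 4,600 square feet ≤ 18,100 square feet → Operating Permit required.
Art. X. floor area 4,600 square feet < 7,500 square feet → Standard License not required.
Art. XI. floor area 4,600 square feet ≤ 13,500 square feet; closes 6:00 PM, at/before 9:00 PM; is located in Zone C → Municipal Registration not required.
Art. XII. serves food to the public → Operating License required.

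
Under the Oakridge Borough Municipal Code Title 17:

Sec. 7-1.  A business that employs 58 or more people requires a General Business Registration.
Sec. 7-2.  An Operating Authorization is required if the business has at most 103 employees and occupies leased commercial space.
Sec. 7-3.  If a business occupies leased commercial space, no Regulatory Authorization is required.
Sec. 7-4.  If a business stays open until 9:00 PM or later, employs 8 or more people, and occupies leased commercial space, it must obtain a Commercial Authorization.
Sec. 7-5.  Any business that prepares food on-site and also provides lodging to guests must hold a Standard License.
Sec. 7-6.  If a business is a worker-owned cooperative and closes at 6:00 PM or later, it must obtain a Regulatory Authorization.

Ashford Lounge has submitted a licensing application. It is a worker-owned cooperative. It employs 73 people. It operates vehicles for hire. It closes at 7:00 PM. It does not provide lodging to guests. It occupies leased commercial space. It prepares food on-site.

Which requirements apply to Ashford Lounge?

General Business Registration, Operating Authorization

Sec. 7-1. employees 73 ≥ 58 → General Business Registration required.
Sec. 7-2. employees 73 ≤ 103; occupies leased commercial space → Operating Authorization required.
Sec. 7-3. occupies leased commercial space → exempt from Regulatory Authorization.
Sec. 7-4. closes 7:00 PM, at/before 9:00 PM; employees 73 ≥ 8; occupies leased commercial space → Commercial Authorization not required.
Sec. 7-5. prepares food on-site; does not provide lodging to guests → Standard License not required.
Sec. 7-6. is a worker-owned cooperative; closes 7:00 PM, after 6:00 PM → Regulatory Authorization required.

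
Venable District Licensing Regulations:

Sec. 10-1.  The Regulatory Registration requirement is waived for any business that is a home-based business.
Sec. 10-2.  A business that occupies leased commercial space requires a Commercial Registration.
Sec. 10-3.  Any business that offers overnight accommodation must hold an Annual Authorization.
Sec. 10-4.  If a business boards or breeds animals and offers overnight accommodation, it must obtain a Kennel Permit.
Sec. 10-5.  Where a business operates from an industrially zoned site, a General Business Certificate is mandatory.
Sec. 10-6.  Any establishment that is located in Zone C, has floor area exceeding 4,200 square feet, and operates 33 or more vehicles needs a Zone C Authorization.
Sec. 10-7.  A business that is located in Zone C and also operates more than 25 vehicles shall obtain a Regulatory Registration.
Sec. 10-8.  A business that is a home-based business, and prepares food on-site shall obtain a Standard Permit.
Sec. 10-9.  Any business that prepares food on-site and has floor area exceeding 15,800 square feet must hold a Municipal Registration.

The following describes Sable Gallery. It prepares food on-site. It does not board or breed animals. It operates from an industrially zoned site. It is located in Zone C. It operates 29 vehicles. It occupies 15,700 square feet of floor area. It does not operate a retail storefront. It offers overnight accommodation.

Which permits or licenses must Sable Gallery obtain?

Annual Authorization, General Business Certificate, Regulatory Registration

Sec. 10-1. operates from an industrially zoned site (not: is a home-based business) → Regulatory Registration exemption does not apply.
Sec. 10-2. operates from an industrially zoned site (not: occupies leased commercial space) → Commercial Registration not required.
Sec. 10-3. offers overnight accommodation → Annual Authorization required.
Sec. 10-4. does not board or breed animals; offers overnight accommodation → Kennel Permit not required.
Sec. 10-5. operates from an industrially zoned site → General Business Certificate required.
Sec. 10-6. is located in Zone C; floor area 15,700 square feet > 4,200 square feet; vehicles 29 < 33 → Zone C Authorization not required.
Sec. 10-7. is located in Zone C; vehicles 29 > 25 → Regulatory Registration required.
Sec. 10-8. operates from an industrially zoned site (not: is a home-based business); prepares food on-site → Standard Permit not required.
Sec. 10-9. prepares food on-site; floor area 15,700 square feet ≤ 15,800 square feet → Municipal Registration not required.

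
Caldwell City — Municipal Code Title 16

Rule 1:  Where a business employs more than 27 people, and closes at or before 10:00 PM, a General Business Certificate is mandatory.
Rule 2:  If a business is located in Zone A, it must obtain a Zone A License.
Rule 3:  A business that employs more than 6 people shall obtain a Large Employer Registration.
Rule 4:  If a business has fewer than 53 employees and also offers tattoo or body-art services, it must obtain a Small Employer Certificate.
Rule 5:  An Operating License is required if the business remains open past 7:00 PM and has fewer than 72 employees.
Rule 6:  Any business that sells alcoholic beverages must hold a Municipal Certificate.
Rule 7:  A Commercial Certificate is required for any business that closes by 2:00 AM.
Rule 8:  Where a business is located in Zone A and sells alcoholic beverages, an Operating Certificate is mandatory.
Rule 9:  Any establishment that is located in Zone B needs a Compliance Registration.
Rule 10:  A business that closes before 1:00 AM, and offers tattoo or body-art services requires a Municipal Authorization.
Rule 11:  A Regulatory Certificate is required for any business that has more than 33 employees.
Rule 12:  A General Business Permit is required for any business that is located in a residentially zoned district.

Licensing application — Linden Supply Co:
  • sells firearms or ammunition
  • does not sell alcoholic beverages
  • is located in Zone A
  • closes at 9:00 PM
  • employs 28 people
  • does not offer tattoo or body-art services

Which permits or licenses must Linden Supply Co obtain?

Rule 1: employees 28 > 27; closes 9:00 PM, at/before 10:00 PM → General Business Certificate required.
Rule 2: is located in Zone A → Zone A License required.
Rule 3: employees 28 > 6 → Large Employer Registration required.
Rule 4: employees 28 < 53; does not offer tattoo or body-art services → Small Employer Certificate not required.
Rule 5: closes 9:00 PM, after 7:00 PM; employees 28 < 72 → Operating License required.
Rule 6: does not sell alcoholic beverages → Municipal Certificate not required.
Rule 7: closes 9:00 PM, at/before 2:00 AM → Commercial Certificate required.
Rule 8: is located in Zone A; does not sell alcoholic beverages → Operating Certificate not required.
Rule 9: is located in Zone A (not: is located in Zone B) → Compliance Registration not required.
Rule 10: closes 9:00 PM, at/before 1:00 AM; does not offer tattoo or body-art services → Municipal Authorization not required.
Rule 11: employees 28 ≤ 33 → Regulatory Certificate not required.
Rule 12: is located in Zone A (not: is located in a residentially zoned district) → General Business Permit not required.

Commercial Certificate, General Business Certificate, Large Employer Registration, Operating License, Zone A License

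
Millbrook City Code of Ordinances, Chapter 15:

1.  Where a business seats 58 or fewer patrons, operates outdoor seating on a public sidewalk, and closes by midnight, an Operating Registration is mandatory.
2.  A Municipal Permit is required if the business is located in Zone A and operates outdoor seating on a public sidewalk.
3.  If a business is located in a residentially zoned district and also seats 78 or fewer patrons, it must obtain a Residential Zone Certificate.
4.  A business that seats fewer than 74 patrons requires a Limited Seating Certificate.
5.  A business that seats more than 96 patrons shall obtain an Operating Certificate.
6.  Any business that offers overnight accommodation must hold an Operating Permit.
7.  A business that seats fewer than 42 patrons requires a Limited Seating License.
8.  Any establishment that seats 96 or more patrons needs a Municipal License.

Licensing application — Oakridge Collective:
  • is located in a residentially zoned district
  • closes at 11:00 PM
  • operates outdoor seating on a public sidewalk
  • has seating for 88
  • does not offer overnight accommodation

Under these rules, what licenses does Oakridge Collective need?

None

1. seating 88 > 58; operates outdoor seating on a public sidewalk; closes 11:00 PM, at/before midnight → Operating Registration not required.
2. is located in a residentially zoned district (not: is located in Zone A); operates outdoor seating on a public sidewalk → Municipal Permit not required.
3. is located in a residentially zoned district; seating 88 > 78 → Residential Zone Certificate not required.
4. seating 88 ≥ 74 → Limited Seating Certificate not required.
5. seating 88 ≤ 96 → Operating Certificate not required.
6. does not offer overnight accommodation → Operating Permit not required.
7. seating 88 ≥ 42 → Limited Seating License not required.
8. seating 88 < 96 → Municipal License not required.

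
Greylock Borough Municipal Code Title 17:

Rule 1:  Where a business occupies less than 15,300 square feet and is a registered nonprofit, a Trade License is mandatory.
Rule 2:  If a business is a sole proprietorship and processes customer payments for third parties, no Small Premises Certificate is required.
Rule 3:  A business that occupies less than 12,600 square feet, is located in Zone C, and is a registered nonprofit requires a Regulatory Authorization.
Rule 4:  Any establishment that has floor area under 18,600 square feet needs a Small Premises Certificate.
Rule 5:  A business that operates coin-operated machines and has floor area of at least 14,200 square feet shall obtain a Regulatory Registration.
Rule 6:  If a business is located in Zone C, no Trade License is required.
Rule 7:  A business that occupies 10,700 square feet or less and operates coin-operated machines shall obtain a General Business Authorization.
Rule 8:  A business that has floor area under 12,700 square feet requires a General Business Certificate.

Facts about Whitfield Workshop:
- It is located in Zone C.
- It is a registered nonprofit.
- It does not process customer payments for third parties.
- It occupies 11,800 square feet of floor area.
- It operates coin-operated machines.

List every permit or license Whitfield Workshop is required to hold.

Rule 1: floor area 11,800 square feet < 15,300 square feet; is a registered nonprofit → Trade License required.
Rule 2: is a registered nonprofit (not: is a sole proprietorship); does not process customer payments for third parties → Small Premises Certificate exemption does not apply.
Rule 3: floor area 11,800 square feet < 12,600 square feet; is located in Zone C; is a registered nonprofit → Regulatory Authorization required.
Rule 4: floor area 11,800 square feet < 18,600 square feet → Small Premises Certificate required.
Rule 5: operates coin-operated machines; floor area 11,800 square feet < 14,200 square feet → Regulatory Registration not required.
Rule 6: is located in Zone C → exempt from Trade License.
Rule 7: floor area 11,800 square feet > 10,700 square feet; operates coin-operated machines → General Business Authorization not required.
Rule 8: floor area 11,800 square feet < 12,700 square feet → General Business Certificate required.

General Business Certificate, Regulatory Authorization, Small Premises Certificate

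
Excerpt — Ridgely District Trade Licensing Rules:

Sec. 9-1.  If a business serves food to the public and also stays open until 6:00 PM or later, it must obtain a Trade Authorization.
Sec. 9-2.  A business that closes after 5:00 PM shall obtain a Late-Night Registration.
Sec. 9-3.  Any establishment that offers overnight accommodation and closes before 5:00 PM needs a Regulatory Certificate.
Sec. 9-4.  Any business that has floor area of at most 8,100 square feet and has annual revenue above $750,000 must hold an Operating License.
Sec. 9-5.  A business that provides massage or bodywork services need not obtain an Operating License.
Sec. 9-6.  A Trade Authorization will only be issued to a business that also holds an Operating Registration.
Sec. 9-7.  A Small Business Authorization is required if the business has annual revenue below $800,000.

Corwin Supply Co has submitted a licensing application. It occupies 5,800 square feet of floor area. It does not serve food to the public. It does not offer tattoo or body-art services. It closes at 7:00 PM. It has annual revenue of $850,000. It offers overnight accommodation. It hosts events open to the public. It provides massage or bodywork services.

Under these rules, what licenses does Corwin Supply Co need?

Late-Night Registration

Sec. 9-1. does not serve food to the public; closes 7:00 PM, after 6:00 PM → Trade Authorization not required.
Sec. 9-2. closes 7:00 PM, after 5:00 PM → Late-Night Registration required.
Sec. 9-3. offers overnight accommodation; closes 7:00 PM, after 5:00 PM → Regulatory Certificate not required.
Sec. 9-4. floor area 5,800 square feet ≤ 8,100 square feet; revenue $850,000 > $750,000 → Operating License required.
Sec. 9-5. provides massage or bodywork services → exempt from Operating License.
Sec. 9-6. Trade Authorization is not required → no effect.
Sec. 9-7. revenue $850,000 ≥ $800,000 → Small Business Authorization not required.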